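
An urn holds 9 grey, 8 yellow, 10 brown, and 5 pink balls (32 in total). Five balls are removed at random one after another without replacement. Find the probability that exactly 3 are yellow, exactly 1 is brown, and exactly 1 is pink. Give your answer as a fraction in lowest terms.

25/1798

Unordered draws without replacement: count favorable combinations over C(32,5).
Favorable = C(9,0) · C(8,3) · C(10,1) · C(5,1) = 2800; total = C(32,5) = 201376.
P = 2800/201376 = 25/1798 ≈ 0.0139.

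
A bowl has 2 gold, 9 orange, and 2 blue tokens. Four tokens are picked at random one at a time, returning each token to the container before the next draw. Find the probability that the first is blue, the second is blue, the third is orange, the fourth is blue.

72/28561

Multiply the conditional probability of each draw in order, with replacement (the composition resets each draw).
P = (2/13) · (2/13) · (9/13) · (2/13) = 72/28561 ≈ 0.0025.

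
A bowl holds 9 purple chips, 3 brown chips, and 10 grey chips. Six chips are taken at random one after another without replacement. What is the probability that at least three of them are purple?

Sum the hypergeometric tail for j = 3,…,6 purple chips.
Favorable = C(9,3)·C(13,3) + C(9,4)·C(13,2) + C(9,5)·C(13,1) + C(9,6)·C(13,0) = 35574; total = C(22,6) = 74613.
P = 35574/74613 = 154/323 ≈ 0.4768.

154/323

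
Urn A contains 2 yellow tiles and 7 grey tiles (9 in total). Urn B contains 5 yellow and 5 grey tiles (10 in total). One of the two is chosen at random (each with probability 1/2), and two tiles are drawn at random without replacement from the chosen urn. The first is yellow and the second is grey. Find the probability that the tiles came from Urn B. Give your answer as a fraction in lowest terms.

P(E | Urn A) = 7/36; P(E | Urn B) = 5/18.
P(E) = 1/2·7/36 + 1/2·5/18 = 17/72.
By Bayes' rule, P(Urn B | E) = 5/36 / 17/72 = 10/17 ≈ 0.5882.

10/17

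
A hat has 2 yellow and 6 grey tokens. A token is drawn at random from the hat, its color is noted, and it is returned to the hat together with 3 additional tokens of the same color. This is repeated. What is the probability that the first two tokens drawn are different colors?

Either grey then yellow, or yellow then grey; after the first draw the total is 11.
P = (6/8)·(2/11) + (2/8)·(6/11) = 3/11 ≈ 0.2727.

3/11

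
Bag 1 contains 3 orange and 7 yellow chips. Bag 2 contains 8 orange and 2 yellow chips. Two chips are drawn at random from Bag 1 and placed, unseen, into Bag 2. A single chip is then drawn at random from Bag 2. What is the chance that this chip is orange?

43/60

Condition on how many of the transferred chips are orange (from Bag 1: 3 orange of 10; then Bag 2 has 12 total).
  0 orange: C(3,0)C(7,2)/C(10,2) = 7/15; then P = 8/12
  1 orange: C(3,1)C(7,1)/C(10,2) = 7/15; then P = 9/12
  2 orange: C(3,2)C(7,0)/C(10,2) = 1/15; then P = 10/12
P(orange from Bag 2) = 43/60 ≈ 0.7167.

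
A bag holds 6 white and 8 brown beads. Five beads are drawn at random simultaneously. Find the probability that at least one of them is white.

139/143

Use the complement: P(at least one white) = 1 − P(no white).
P(none) = C(8,5)/C(14,5) = 56/2002.
So P = 1 − 56/2002 = 139/143 ≈ 0.9720.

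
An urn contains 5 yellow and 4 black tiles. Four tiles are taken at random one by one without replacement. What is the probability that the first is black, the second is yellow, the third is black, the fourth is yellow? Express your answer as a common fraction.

5/63

Multiply the conditional probability of each draw in order, without replacement, so each draw removes one from its color and from the total.
P = (4/9) · (5/8) · (3/7) · (4/6) = 5/63 ≈ 0.0794.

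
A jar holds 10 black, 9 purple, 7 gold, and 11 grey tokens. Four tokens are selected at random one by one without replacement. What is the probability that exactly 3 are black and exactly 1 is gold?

Unordered draws without replacement: count favorable combinations over C(37,4).
Favorable = C(10,3) · C(9,0) · C(7,1) · C(11,0) = 840; total = C(37,4) = 66045.
P = 840/66045 = 8/629 ≈ 0.0127.

8/629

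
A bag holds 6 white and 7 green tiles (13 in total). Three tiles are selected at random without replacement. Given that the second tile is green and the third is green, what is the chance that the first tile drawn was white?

6/11

P(first=white and the second tile is green and the third is green) = (6/13)·(7/12)·(6/11) = 21/143.
P(E) = Σ over first color = 21/143 + 35/286 = 7/26.
By Bayes, P(first=white | E) = 21/143 / 7/26 = 6/11 ≈ 0.5455.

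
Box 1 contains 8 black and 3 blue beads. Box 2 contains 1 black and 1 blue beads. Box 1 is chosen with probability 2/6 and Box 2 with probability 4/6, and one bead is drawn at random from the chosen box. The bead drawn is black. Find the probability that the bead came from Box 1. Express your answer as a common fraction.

8/19

P(black | Box 1) = 8/11; P(black | Box 2) = 1/2.
P(black) = 1/3·8/11 + 2/3·1/2 = 19/33.
By Bayes' rule, P(Box 1 | black) = 8/33 / 19/33 = 8/19 ≈ 0.4211.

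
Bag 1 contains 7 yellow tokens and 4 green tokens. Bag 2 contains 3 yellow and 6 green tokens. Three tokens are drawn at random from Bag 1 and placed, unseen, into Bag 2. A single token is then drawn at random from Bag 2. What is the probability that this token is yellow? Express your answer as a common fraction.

9/22

Condition on how many of the transferred tokens are yellow (from Bag 1: 7 yellow of 11; then Bag 2 has 12 total).
  0 yellow: C(7,0)C(4,3)/C(11,3) = 4/165; then P = 3/12
  1 yellow: C(7,1)C(4,2)/C(11,3) = 14/55; then P = 4/12
  2 yellow: C(7,2)C(4,1)/C(11,3) = 28/55; then P = 5/12
  3 yellow: C(7,3)C(4,0)/C(11,3) = 7/33; then P = 6/12
P(yellow from Bag 2) = 9/22 ≈ 0.4091.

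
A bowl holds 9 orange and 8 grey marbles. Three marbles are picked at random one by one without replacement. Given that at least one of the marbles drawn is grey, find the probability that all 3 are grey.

P(all 3 grey) = C(8,3)/C(17,3) = 7/85; P(at least one grey) = 1 − C(9,3)/C(17,3) = 149/170.
Since 'all 3 grey' ⊆ 'at least one grey', P(all 3 | at least one) = 7/85 / 149/170 = 14/149 ≈ 0.0940.

14/149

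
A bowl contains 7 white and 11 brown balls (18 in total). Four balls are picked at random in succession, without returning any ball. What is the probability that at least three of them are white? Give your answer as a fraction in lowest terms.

7/51

Sum the hypergeometric tail for j = 3,…,4 white balls.
Favorable = C(7,3)·C(11,1) + C(7,4)·C(11,0) = 420; total = C(18,4) = 3060.
P = 420/3060 = 7/51 ≈ 0.1373.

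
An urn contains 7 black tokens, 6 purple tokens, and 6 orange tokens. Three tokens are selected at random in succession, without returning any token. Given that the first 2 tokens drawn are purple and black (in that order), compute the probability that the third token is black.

6/17

After removing 1 black, 1 purple, the urn has 6 black out of 17 remaining.
P(third is black | given) = 6/17 ≈ 0.3529.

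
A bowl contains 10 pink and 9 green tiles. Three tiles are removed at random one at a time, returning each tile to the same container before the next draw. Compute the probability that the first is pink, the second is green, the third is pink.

Multiply the conditional probability of each draw in order, with replacement (the composition resets each draw).
P = (10/19) · (9/19) · (10/19) = 900/6859 ≈ 0.1312.

900/6859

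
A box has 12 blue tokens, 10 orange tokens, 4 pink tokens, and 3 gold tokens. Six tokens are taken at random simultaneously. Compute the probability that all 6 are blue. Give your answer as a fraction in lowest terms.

11/5655

Unordered draws without replacement: count favorable combinations over C(29,6).
Favorable = C(12,6) · C(10,0) · C(4,0) · C(3,0) = 924; total = C(29,6) = 475020.
P = 924/475020 = 11/5655 ≈ 0.0019.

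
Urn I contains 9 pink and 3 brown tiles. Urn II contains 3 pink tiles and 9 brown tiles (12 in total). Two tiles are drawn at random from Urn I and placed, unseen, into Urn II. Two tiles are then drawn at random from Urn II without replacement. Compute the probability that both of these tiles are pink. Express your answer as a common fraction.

Condition on how many of the transferred tiles are pink (from Urn I: 9 pink of 12; then Urn II has 14 total).
  0 pink: C(9,0)C(3,2)/C(12,2) = 1/22; then P = C(3,2)/C(14,2) = 3/91
  1 pink: C(9,1)C(3,1)/C(12,2) = 9/22; then P = C(4,2)/C(14,2) = 6/91
  2 pink: C(9,2)C(3,0)/C(12,2) = 6/11; then P = C(5,2)/C(14,2) = 10/91
P(both pink) = 177/2002 ≈ 0.0884.

177/2002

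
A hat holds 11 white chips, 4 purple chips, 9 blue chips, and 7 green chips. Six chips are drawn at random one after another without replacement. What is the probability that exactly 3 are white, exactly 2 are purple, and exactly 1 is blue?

Unordered draws without replacement: count favorable combinations over C(31,6).
Favorable = C(11,3) · C(4,2) · C(9,1) · C(7,0) = 8910; total = C(31,6) = 736281.
P = 8910/736281 = 990/81809 ≈ 0.0121.

990/81809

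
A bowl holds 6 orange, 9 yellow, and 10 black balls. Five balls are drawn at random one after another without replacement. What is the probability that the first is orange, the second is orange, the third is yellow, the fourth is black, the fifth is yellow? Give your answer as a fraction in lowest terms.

6/1771

Multiply the conditional probability of each draw in order, without replacement, so each draw removes one from its color and from the total.
P = (6/25) · (5/24) · (9/23) · (10/22) · (8/21) = 6/1771 ≈ 0.0034.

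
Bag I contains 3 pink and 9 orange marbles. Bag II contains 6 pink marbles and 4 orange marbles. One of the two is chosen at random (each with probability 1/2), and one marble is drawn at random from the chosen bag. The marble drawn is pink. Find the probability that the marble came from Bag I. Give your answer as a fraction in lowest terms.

P(pink | Bag I) = 1/4; P(pink | Bag II) = 3/5.
P(pink) = 1/2·1/4 + 1/2·3/5 = 17/40.
By Bayes' rule, P(Bag I | pink) = 1/8 / 17/40 = 5/17 ≈ 0.2941.

5/17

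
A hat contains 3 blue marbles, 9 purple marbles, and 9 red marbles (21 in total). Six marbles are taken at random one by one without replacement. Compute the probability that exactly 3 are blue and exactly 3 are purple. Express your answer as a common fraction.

Unordered draws without replacement: count favorable combinations over C(21,6).
Favorable = C(3,3) · C(9,3) · C(9,0) = 84; total = C(21,6) = 54264.
P = 84/54264 = 1/646 ≈ 0.0015.

1/646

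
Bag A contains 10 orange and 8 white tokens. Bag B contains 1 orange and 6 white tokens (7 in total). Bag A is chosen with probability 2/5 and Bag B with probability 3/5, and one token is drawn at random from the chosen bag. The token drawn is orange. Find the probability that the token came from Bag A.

70/97

P(orange | Bag A) = 5/9; P(orange | Bag B) = 1/7.
P(orange) = 2/5·5/9 + 3/5·1/7 = 97/315.
By Bayes' rule, P(Bag A | orange) = 2/9 / 97/315 = 70/97 ≈ 0.7216.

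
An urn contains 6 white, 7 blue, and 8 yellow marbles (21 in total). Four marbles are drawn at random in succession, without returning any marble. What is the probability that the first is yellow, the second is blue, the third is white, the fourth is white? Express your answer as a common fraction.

2/171

Multiply the conditional probability of each draw in order, without replacement, so each draw removes one from its color and from the total.
P = (8/21) · (7/20) · (6/19) · (5/18) = 2/171 ≈ 0.0117.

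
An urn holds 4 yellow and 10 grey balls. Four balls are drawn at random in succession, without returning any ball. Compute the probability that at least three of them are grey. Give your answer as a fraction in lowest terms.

690/1001

Sum the hypergeometric tail for j = 3,…,4 grey balls.
Favorable = C(10,3)·C(4,1) + C(10,4)·C(4,0) = 690; total = C(14,4) = 1001.
P = 690/1001 = 690/1001 ≈ 0.6893.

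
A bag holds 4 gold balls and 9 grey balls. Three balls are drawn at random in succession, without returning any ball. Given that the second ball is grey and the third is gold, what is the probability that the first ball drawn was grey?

8/11

P(first=grey and the second ball is grey and the third is gold) = (9/13)·(8/12)·(4/11) = 24/143.
P(E) = Σ over first color = 9/143 + 24/143 = 3/13.
By Bayes, P(first=grey | E) = 24/143 / 3/13 = 8/11 ≈ 0.7273.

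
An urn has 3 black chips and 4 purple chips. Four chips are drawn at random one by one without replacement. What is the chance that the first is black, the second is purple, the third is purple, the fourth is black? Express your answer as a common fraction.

3/35

Multiply the conditional probability of each draw in order, without replacement, so each draw removes one from its color and from the total.
P = (3/7) · (4/6) · (3/5) · (2/4) = 3/35 ≈ 0.0857.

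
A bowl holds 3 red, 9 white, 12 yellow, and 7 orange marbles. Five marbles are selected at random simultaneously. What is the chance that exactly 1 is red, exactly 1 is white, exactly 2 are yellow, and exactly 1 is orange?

Unordered draws without replacement: count favorable combinations over C(31,5).
Favorable = C(3,1) · C(9,1) · C(12,2) · C(7,1) = 12474; total = C(31,5) = 169911.
P = 12474/169911 = 66/899 ≈ 0.0734.

66/899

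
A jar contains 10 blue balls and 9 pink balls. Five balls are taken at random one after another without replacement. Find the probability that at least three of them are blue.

Sum the hypergeometric tail for j = 3,…,5 blue balls.
Favorable = C(10,3)·C(9,2) + C(10,4)·C(9,1) + C(10,5)·C(9,0) = 6462; total = C(19,5) = 11628.
P = 6462/11628 = 359/646 ≈ 0.5557.

359/646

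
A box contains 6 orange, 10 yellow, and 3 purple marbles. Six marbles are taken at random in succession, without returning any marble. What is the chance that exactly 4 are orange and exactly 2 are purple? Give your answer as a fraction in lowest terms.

15/9044

Unordered draws without replacement: count favorable combinations over C(19,6).
Favorable = C(6,4) · C(10,0) · C(3,2) = 45; total = C(19,6) = 27132.
P = 45/27132 = 15/9044 ≈ 0.0017.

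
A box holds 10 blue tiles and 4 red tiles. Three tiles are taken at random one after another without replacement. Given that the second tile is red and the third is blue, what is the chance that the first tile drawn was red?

P(first=red and the second tile is red and the third is blue) = (4/14)·(3/13)·(10/12) = 5/91.
P(E) = Σ over first color = 15/91 + 5/91 = 20/91.
By Bayes, P(first=red | E) = 5/91 / 20/91 = 1/4 ≈ 0.2500.

1/4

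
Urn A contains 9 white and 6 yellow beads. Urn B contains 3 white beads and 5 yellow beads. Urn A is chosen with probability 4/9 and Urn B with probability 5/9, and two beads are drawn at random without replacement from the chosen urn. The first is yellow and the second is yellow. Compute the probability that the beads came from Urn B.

25/33

P(E | Urn A) = 1/7; P(E | Urn B) = 5/14.
P(E) = 4/9·1/7 + 5/9·5/14 = 11/42.
By Bayes' rule, P(Urn B | E) = 25/126 / 11/42 = 25/33 ≈ 0.7576.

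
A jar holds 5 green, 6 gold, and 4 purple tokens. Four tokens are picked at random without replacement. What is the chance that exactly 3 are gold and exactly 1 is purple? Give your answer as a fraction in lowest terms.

16/273

Unordered draws without replacement: count favorable combinations over C(15,4).
Favorable = C(5,0) · C(6,3) · C(4,1) = 80; total = C(15,4) = 1365.
P = 80/1365 = 16/273 ≈ 0.0586.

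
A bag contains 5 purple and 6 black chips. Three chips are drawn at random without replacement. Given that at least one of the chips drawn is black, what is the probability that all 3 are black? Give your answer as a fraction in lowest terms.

4/31

P(all 3 black) = C(6,3)/C(11,3) = 4/33; P(at least one black) = 1 − C(5,3)/C(11,3) = 31/33.
Since 'all 3 black' ⊆ 'at least one black', P(all 3 | at least one) = 4/33 / 31/33 = 4/31 ≈ 0.1290.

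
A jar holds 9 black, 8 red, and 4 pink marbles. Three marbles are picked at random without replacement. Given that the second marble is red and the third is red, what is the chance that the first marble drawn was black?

P(first=black and the second marble is red and the third is red) = (9/21)·(8/20)·(7/19) = 6/95.
P(E) = Σ over first color = 6/95 + 4/95 + 8/285 = 2/15.
By Bayes, P(first=black | E) = 6/95 / 2/15 = 9/19 ≈ 0.4737.

9/19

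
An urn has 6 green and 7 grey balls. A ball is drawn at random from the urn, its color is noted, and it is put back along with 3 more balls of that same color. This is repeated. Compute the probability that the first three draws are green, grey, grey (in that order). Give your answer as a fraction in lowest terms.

Track the composition after each reinforcement of +3.
P = (6/13) · (7/16) · (10/19) = 105/988 ≈ 0.1063.

105/988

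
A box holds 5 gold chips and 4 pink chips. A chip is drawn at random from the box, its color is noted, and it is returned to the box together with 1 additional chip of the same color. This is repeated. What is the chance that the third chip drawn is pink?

Sum over the four possibilities for the first two draws (pink/not-pink each), tracking how the pink count and total change by +1 per draw.
P(third is pink) = 4/9 ≈ 0.4444. (In a Pólya urn every draw has the same marginal probability 4/9.)

4/9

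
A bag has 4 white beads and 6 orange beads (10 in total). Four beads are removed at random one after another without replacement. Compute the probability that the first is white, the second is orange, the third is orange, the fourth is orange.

Multiply the conditional probability of each draw in order, without replacement, so each draw removes one from its color and from the total.
P = (4/10) · (6/9) · (5/8) · (4/7) = 2/21 ≈ 0.0952.

2/21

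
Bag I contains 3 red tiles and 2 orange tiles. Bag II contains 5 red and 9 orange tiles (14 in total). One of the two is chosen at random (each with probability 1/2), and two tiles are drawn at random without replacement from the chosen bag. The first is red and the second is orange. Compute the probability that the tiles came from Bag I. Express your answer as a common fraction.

P(E | Bag I) = 3/10; P(E | Bag II) = 45/182.
P(E) = 1/2·3/10 + 1/2·45/182 = 249/910.
By Bayes' rule, P(Bag I | E) = 3/20 / 249/910 = 91/166 ≈ 0.5482.

91/166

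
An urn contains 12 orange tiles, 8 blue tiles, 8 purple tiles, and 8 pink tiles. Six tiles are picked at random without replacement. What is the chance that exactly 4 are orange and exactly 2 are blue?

Unordered draws without replacement: count favorable combinations over C(36,6).
Favorable = C(12,4) · C(8,2) · C(8,0) · C(8,0) = 13860; total = C(36,6) = 1947792.
P = 13860/1947792 = 15/2108 ≈ 0.0071.

15/2108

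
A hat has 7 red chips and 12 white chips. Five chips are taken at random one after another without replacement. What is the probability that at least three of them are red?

917/3876

Sum the hypergeometric tail for j = 3,…,5 red chips.
Favorable = C(7,3)·C(12,2) + C(7,4)·C(12,1) + C(7,5)·C(12,0) = 2751; total = C(19,5) = 11628.
P = 2751/11628 = 917/3876 ≈ 0.2366.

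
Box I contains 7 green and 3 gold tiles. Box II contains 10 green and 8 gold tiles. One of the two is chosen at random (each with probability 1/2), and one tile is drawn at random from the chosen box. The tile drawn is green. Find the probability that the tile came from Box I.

63/113

P(green | Box I) = 7/10; P(green | Box II) = 5/9.
P(green) = 1/2·7/10 + 1/2·5/9 = 113/180.
By Bayes' rule, P(Box I | green) = 7/20 / 113/180 = 63/113 ≈ 0.5575.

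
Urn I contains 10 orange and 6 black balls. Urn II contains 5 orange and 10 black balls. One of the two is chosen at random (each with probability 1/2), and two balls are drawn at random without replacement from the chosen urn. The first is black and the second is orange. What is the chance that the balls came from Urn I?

21/41

P(E | Urn I) = 1/4; P(E | Urn II) = 5/21.
P(E) = 1/2·1/4 + 1/2·5/21 = 41/168.
By Bayes' rule, P(Urn I | E) = 1/8 / 41/168 = 21/41 ≈ 0.5122.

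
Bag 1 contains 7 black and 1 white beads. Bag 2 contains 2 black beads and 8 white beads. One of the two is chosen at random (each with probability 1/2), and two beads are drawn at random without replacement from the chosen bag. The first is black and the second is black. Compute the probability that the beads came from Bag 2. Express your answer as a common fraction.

P(E | Bag 1) = 3/4; P(E | Bag 2) = 1/45.
P(E) = 1/2·3/4 + 1/2·1/45 = 139/360.
By Bayes' rule, P(Bag 2 | E) = 1/90 / 139/360 = 4/139 ≈ 0.0288.

4/139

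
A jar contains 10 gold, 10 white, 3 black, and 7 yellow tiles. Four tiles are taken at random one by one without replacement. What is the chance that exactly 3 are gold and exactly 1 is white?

Unordered draws without replacement: count favorable combinations over C(30,4).
Favorable = C(10,3) · C(10,1) · C(3,0) · C(7,0) = 1200; total = C(30,4) = 27405.
P = 1200/27405 = 80/1827 ≈ 0.0438.

80/1827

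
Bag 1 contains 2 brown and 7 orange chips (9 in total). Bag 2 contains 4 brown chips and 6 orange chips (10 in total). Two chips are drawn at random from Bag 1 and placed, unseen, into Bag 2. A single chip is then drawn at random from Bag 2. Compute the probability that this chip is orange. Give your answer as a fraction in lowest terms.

Condition on how many of the transferred chips are orange (from Bag 1: 7 orange of 9; then Bag 2 has 12 total).
  0 orange: C(7,0)C(2,2)/C(9,2) = 1/36; then P = 6/12
  1 orange: C(7,1)C(2,1)/C(9,2) = 7/18; then P = 7/12
  2 orange: C(7,2)C(2,0)/C(9,2) = 7/12; then P = 8/12
P(orange from Bag 2) = 17/27 ≈ 0.6296.

17/27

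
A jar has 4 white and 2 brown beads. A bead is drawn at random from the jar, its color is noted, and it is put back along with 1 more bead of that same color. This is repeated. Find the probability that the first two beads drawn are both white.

10/21

After a white draw the jar holds 5 white out of 7.
P = (4/6)·(5/7) = 10/21 ≈ 0.4762.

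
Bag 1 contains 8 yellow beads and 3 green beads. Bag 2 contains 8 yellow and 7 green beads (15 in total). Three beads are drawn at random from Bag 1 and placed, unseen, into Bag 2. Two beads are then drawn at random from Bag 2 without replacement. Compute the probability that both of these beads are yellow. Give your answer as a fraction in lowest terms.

152/495

Condition on how many of the transferred beads are yellow (from Bag 1: 8 yellow of 11; then Bag 2 has 18 total).
  0 yellow: C(8,0)C(3,3)/C(11,3) = 1/165; then P = C(8,2)/C(18,2) = 28/153
  1 yellow: C(8,1)C(3,2)/C(11,3) = 8/55; then P = C(9,2)/C(18,2) = 4/17
  2 yellow: C(8,2)C(3,1)/C(11,3) = 28/55; then P = C(10,2)/C(18,2) = 5/17
  3 yellow: C(8,3)C(3,0)/C(11,3) = 56/165; then P = C(11,2)/C(18,2) = 55/153
P(both yellow) = 152/495 ≈ 0.3071.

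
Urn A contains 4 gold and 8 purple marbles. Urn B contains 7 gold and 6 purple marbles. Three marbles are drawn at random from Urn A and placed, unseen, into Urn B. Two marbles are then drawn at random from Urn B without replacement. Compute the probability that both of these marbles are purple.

311/1320

Condition on how many of the transferred marbles are purple (from Urn A: 8 purple of 12; then Urn B has 16 total).
  0 purple: C(8,0)C(4,3)/C(12,3) = 1/55; then P = C(6,2)/C(16,2) = 1/8
  1 purple: C(8,1)C(4,2)/C(12,3) = 12/55; then P = C(7,2)/C(16,2) = 7/40
  2 purple: C(8,2)C(4,1)/C(12,3) = 28/55; then P = C(8,2)/C(16,2) = 7/30
  3 purple: C(8,3)C(4,0)/C(12,3) = 14/55; then P = C(9,2)/C(16,2) = 3/10
P(both purple) = 311/1320 ≈ 0.2356.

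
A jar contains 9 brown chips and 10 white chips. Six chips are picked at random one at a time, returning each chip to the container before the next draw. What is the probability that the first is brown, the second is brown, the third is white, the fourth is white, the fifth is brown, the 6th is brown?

Multiply the conditional probability of each draw in order, with replacement (the composition resets each draw).
P = (9/19) · (9/19) · (10/19) · (10/19) · (9/19) · (9/19) = 656100/47045881 ≈ 0.0139.

656100/47045881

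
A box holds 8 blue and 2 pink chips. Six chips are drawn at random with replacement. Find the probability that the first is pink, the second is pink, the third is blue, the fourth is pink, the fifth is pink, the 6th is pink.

4/15625

Multiply the conditional probability of each draw in order, with replacement (the composition resets each draw).
P = (2/10) · (2/10) · (8/10) · (2/10) · (2/10) · (2/10) = 4/15625 ≈ 0.0003.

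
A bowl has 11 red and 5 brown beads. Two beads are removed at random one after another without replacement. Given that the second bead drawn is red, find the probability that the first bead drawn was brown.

1/3

P(first=brown and the second bead drawn is red) = (5/16)·(11/15) = 11/48.
P(the second bead drawn is red) = Σ over first color = 11/24 + 11/48 = 11/16.
By Bayes, P(first=brown | the second bead drawn is red) = 11/48 / 11/16 = 1/3 ≈ 0.3333.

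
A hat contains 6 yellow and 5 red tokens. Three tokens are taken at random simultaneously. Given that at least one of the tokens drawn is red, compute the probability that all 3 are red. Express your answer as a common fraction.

2/29

P(all 3 red) = C(5,3)/C(11,3) = 2/33; P(at least one red) = 1 − C(6,3)/C(11,3) = 29/33.
Since 'all 3 red' ⊆ 'at least one red', P(all 3 | at least one) = 2/33 / 29/33 = 2/29 ≈ 0.0690.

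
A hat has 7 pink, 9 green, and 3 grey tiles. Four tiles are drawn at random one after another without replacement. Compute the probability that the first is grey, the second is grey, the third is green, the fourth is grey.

3/5168

Multiply the conditional probability of each draw in order, without replacement, so each draw removes one from its color and from the total.
P = (3/19) · (2/18) · (9/17) · (1/16) = 3/5168 ≈ 0.0006.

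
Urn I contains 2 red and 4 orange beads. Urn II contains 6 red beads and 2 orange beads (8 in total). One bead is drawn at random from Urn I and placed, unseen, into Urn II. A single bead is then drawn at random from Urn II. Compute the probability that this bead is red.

19/27

Condition on how many of the transferred beads are red (from Urn I: 2 red of 6; then Urn II has 9 total).
  0 red: C(2,0)C(4,1)/C(6,1) = 2/3; then P = 6/9
  1 red: C(2,1)C(4,0)/C(6,1) = 1/3; then P = 7/9
P(red from Urn II) = 19/27 ≈ 0.7037.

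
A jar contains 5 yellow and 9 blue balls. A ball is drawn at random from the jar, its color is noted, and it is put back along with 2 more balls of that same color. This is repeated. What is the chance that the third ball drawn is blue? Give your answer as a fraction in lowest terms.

Sum over the four possibilities for the first two draws (blue/not-blue each), tracking how the blue count and total change by +2 per draw.
P(third is blue) = 9/14 ≈ 0.6429. (In a Pólya urn every draw has the same marginal probability 9/14.)

9/14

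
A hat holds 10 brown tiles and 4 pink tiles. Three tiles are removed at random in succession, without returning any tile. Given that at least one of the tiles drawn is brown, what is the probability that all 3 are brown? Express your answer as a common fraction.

1/3

P(all 3 brown) = C(10,3)/C(14,3) = 30/91; P(at least one brown) = 1 − C(4,3)/C(14,3) = 90/91.
Since 'all 3 brown' ⊆ 'at least one brown', P(all 3 | at least one) = 30/91 / 90/91 = 1/3 ≈ 0.3333.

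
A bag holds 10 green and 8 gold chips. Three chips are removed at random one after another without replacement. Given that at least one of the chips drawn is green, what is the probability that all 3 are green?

P(all 3 green) = C(10,3)/C(18,3) = 5/34; P(at least one green) = 1 − C(8,3)/C(18,3) = 95/102.
Since 'all 3 green' ⊆ 'at least one green', P(all 3 | at least one) = 5/34 / 95/102 = 3/19 ≈ 0.1579.

3/19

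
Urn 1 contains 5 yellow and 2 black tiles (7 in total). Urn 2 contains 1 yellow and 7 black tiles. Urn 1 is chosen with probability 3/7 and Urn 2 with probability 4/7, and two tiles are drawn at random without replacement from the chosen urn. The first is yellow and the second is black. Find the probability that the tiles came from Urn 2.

P(E | Urn 1) = 5/21; P(E | Urn 2) = 1/8.
P(E) = 3/7·5/21 + 4/7·1/8 = 17/98.
By Bayes' rule, P(Urn 2 | E) = 1/14 / 17/98 = 7/17 ≈ 0.4118.

7/17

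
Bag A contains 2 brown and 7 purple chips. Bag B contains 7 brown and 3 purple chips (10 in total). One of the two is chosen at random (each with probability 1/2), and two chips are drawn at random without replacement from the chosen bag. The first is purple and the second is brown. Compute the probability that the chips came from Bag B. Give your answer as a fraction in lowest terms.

6/11

P(E | Bag A) = 7/36; P(E | Bag B) = 7/30.
P(E) = 1/2·7/36 + 1/2·7/30 = 77/360.
By Bayes' rule, P(Bag B | E) = 7/60 / 77/360 = 6/11 ≈ 0.5455.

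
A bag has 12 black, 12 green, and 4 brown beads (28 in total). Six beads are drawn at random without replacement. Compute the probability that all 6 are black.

Unordered draws without replacement: count favorable combinations over C(28,6).
Favorable = C(12,6) · C(12,0) · C(4,0) = 924; total = C(28,6) = 376740.
P = 924/376740 = 11/4485 ≈ 0.0025.

11/4485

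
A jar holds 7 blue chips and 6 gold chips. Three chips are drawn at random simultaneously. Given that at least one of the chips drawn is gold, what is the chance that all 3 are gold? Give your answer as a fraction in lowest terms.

P(all 3 gold) = C(6,3)/C(13,3) = 10/143; P(at least one gold) = 1 − C(7,3)/C(13,3) = 251/286.
Since 'all 3 gold' ⊆ 'at least one gold', P(all 3 | at least one) = 10/143 / 251/286 = 20/251 ≈ 0.0797.

20/251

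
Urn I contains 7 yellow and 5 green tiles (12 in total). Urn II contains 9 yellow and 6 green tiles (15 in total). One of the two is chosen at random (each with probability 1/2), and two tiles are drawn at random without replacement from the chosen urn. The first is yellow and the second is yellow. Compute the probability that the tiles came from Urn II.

264/509

P(E | Urn I) = 7/22; P(E | Urn II) = 12/35.
P(E) = 1/2·7/22 + 1/2·12/35 = 509/1540.
By Bayes' rule, P(Urn II | E) = 6/35 / 509/1540 = 264/509 ≈ 0.5187.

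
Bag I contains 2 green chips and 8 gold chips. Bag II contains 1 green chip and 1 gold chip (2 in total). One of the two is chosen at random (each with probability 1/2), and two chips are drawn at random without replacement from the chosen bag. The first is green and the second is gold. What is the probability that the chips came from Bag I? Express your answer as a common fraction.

16/61

P(E | Bag I) = 8/45; P(E | Bag II) = 1/2.
P(E) = 1/2·8/45 + 1/2·1/2 = 61/180.
By Bayes' rule, P(Bag I | E) = 4/45 / 61/180 = 16/61 ≈ 0.2623.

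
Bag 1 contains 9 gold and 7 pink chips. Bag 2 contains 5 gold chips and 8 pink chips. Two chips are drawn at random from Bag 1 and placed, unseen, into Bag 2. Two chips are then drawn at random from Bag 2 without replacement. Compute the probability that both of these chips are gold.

91/600

Condition on how many of the transferred chips are gold (from Bag 1: 9 gold of 16; then Bag 2 has 15 total).
  0 gold: C(9,0)C(7,2)/C(16,2) = 7/40; then P = C(5,2)/C(15,2) = 2/21
  1 gold: C(9,1)C(7,1)/C(16,2) = 21/40; then P = C(6,2)/C(15,2) = 1/7
  2 gold: C(9,2)C(7,0)/C(16,2) = 3/10; then P = C(7,2)/C(15,2) = 1/5
P(both gold) = 91/600 ≈ 0.1517.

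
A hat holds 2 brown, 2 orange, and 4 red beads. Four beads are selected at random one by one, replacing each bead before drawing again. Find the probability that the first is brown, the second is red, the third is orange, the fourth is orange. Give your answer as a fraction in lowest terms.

1/128

Multiply the conditional probability of each draw in order, with replacement (the composition resets each draw).
P = (2/8) · (4/8) · (2/8) · (2/8) = 1/128 ≈ 0.0078.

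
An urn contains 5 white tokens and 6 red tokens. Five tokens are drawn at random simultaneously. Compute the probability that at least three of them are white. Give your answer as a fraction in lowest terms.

181/462

Sum the hypergeometric tail for j = 3,…,5 white tokens.
Favorable = C(5,3)·C(6,2) + C(5,4)·C(6,1) + C(5,5)·C(6,0) = 181; total = C(11,5) = 462.
P = 181/462 = 181/462 ≈ 0.3918.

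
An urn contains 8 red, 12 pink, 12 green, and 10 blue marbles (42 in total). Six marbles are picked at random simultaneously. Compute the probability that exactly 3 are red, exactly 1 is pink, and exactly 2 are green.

Unordered draws without replacement: count favorable combinations over C(42,6).
Favorable = C(8,3) · C(12,1) · C(12,2) · C(10,0) = 44352; total = C(42,6) = 5245786.
P = 44352/5245786 = 3168/374699 ≈ 0.0085.

3168/374699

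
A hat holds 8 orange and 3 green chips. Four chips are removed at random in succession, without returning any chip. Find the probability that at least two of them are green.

Sum the hypergeometric tail for j = 2,…,3 green chips.
Favorable = C(3,2)·C(8,2) + C(3,3)·C(8,1) = 92; total = C(11,4) = 330.
P = 92/330 = 46/165 ≈ 0.2788.

46/165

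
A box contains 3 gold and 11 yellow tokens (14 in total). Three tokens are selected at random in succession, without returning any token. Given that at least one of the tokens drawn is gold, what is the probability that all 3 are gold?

P(all 3 gold) = C(3,3)/C(14,3) = 1/364; P(at least one gold) = 1 − C(11,3)/C(14,3) = 199/364.
Since 'all 3 gold' ⊆ 'at least one gold', P(all 3 | at least one) = 1/364 / 199/364 = 1/199 ≈ 0.0050.

1/199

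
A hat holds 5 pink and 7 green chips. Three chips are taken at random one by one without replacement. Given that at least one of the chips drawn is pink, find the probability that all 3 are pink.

2/37

P(all 3 pink) = C(5,3)/C(12,3) = 1/22; P(at least one pink) = 1 − C(7,3)/C(12,3) = 37/44.
Since 'all 3 pink' ⊆ 'at least one pink', P(all 3 | at least one) = 1/22 / 37/44 = 2/37 ≈ 0.0541.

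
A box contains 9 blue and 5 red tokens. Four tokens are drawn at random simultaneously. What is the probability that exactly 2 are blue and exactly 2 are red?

360/1001

Unordered draws without replacement: count favorable combinations over C(14,4).
Favorable = C(9,2) · C(5,2) = 360; total = C(14,4) = 1001.
P = 360/1001 = 360/1001 ≈ 0.3596.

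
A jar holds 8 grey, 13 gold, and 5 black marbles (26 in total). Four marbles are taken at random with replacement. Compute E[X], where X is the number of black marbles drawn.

10/13

By linearity of expectation, E[X] = Σ P(draw i is black); each independent draw has P(black) = 5/26.
E[X] = 4 · 5/26 = 10/13 ≈ 0.7692.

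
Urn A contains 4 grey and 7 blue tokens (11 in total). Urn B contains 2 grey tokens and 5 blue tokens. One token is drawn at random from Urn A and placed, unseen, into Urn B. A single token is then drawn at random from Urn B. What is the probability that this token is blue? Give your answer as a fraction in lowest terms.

Condition on how many of the transferred tokens are blue (from Urn A: 7 blue of 11; then Urn B has 8 total).
  0 blue: C(7,0)C(4,1)/C(11,1) = 4/11; then P = 5/8
  1 blue: C(7,1)C(4,0)/C(11,1) = 7/11; then P = 6/8
P(blue from Urn B) = 31/44 ≈ 0.7045.

31/44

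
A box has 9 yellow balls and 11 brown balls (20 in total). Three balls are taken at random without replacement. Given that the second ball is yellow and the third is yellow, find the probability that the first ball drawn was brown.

11/18

P(first=brown and the second ball is yellow and the third is yellow) = (11/20)·(9/19)·(8/18) = 11/95.
P(E) = Σ over first color = 7/95 + 11/95 = 18/95.
By Bayes, P(first=brown | E) = 11/95 / 18/95 = 11/18 ≈ 0.6111.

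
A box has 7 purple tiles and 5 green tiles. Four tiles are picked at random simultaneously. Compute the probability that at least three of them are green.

5/33

Sum the hypergeometric tail for j = 3,…,4 green tiles.
Favorable = C(5,3)·C(7,1) + C(5,4)·C(7,0) = 75; total = C(12,4) = 495.
P = 75/495 = 5/33 ≈ 0.1515.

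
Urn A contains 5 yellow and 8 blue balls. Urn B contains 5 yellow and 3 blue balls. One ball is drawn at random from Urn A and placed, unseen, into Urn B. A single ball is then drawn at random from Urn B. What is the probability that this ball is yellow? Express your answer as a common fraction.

70/117

Condition on how many of the transferred balls are yellow (from Urn A: 5 yellow of 13; then Urn B has 9 total).
  0 yellow: C(5,0)C(8,1)/C(13,1) = 8/13; then P = 5/9
  1 yellow: C(5,1)C(8,0)/C(13,1) = 5/13; then P = 6/9
P(yellow from Urn B) = 70/117 ≈ 0.5983.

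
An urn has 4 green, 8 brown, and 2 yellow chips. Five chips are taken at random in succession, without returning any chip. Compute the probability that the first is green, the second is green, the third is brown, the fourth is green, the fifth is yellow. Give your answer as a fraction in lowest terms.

8/5005

Multiply the conditional probability of each draw in order, without replacement, so each draw removes one from its color and from the total.
P = (4/14) · (3/13) · (8/12) · (2/11) · (2/10) = 8/5005 ≈ 0.0016.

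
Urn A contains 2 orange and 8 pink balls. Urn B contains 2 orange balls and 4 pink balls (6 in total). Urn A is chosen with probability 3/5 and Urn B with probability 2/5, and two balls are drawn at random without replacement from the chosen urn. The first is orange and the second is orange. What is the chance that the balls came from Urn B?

P(E | Urn A) = 1/45; P(E | Urn B) = 1/15.
P(E) = 3/5·1/45 + 2/5·1/15 = 1/25.
By Bayes' rule, P(Urn B | E) = 2/75 / 1/25 = 2/3 ≈ 0.6667.

2/3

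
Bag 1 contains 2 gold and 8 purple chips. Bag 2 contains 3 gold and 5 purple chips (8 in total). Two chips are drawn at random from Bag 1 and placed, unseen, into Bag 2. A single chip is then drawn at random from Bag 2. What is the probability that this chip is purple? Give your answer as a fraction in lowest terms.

33/50

Condition on how many of the transferred chips are purple (from Bag 1: 8 purple of 10; then Bag 2 has 10 total).
  0 purple: C(8,0)C(2,2)/C(10,2) = 1/45; then P = 5/10
  1 purple: C(8,1)C(2,1)/C(10,2) = 16/45; then P = 6/10
  2 purple: C(8,2)C(2,0)/C(10,2) = 28/45; then P = 7/10
P(purple from Bag 2) = 33/50 ≈ 0.6600.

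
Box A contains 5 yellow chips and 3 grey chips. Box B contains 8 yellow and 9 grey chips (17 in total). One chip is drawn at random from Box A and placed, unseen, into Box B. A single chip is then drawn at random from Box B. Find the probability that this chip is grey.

Condition on how many of the transferred chips are grey (from Box A: 3 grey of 8; then Box B has 18 total).
  0 grey: C(3,0)C(5,1)/C(8,1) = 5/8; then P = 9/18
  1 grey: C(3,1)C(5,0)/C(8,1) = 3/8; then P = 10/18
P(grey from Box B) = 25/48 ≈ 0.5208.

25/48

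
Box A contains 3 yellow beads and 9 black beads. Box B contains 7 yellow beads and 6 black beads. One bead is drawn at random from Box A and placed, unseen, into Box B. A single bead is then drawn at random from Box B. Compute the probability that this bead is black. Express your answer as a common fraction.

Condition on how many of the transferred beads are black (from Box A: 9 black of 12; then Box B has 14 total).
  0 black: C(9,0)C(3,1)/C(12,1) = 1/4; then P = 6/14
  1 black: C(9,1)C(3,0)/C(12,1) = 3/4; then P = 7/14
P(black from Box B) = 27/56 ≈ 0.4821.

27/56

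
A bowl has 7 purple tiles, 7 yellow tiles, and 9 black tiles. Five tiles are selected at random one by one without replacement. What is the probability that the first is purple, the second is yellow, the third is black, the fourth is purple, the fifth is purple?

Multiply the conditional probability of each draw in order, without replacement, so each draw removes one from its color and from the total.
P = (7/23) · (7/22) · (9/21) · (6/20) · (5/19) = 63/19228 ≈ 0.0033.

63/19228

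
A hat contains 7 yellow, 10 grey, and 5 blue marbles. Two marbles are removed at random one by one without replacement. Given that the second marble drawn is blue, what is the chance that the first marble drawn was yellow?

1/3

P(first=yellow and the second marble drawn is blue) = (7/22)·(5/21) = 5/66.
P(the second marble drawn is blue) = Σ over first color = 5/66 + 25/231 + 10/231 = 5/22.
By Bayes, P(first=yellow | the second marble drawn is blue) = 5/66 / 5/22 = 1/3 ≈ 0.3333.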